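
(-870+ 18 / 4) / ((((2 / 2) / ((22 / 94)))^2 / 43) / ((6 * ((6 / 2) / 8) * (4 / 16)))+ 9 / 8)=-324230148 / 704195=-460.43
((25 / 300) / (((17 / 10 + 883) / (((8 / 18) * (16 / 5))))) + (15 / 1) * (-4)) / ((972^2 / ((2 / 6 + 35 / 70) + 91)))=-0.01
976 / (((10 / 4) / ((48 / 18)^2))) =124928 / 45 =2776.18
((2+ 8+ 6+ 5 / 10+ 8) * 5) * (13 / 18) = 3185 / 36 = 88.47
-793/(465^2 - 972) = -793/215253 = -0.00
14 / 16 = 7 / 8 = 0.88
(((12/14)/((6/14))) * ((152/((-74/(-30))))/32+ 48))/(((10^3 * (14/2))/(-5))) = -7389/103600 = -0.07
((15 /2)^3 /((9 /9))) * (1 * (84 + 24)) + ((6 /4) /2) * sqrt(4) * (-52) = 45484.50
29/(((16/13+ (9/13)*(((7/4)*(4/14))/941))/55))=3001790/2317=1295.55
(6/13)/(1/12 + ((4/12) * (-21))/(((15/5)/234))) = -72/85163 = -0.00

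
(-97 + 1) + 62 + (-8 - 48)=-90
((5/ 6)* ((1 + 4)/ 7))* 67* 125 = 209375/ 42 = 4985.12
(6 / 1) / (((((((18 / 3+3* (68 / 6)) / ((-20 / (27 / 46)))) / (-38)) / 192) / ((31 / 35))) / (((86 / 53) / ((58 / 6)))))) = 298250752 / 53795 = 5544.21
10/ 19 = 0.53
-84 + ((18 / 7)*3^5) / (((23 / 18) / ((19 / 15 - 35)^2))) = 97368036 / 175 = 556388.78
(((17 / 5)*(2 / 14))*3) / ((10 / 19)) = 969 / 350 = 2.77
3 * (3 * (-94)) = -846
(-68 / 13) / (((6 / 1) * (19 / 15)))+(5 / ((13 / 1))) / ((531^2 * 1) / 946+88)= -61995660 / 90206623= -0.69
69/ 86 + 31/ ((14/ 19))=12905/ 301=42.87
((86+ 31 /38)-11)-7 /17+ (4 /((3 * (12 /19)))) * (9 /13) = 645517 /8398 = 76.87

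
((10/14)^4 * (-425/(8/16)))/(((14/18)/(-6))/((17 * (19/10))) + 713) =-0.31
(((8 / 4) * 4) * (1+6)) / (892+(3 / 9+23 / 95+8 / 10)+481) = 15960 / 391697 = 0.04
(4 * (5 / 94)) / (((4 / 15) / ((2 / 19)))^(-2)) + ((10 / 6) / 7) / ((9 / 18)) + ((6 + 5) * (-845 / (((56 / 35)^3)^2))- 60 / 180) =-2144340984211 / 3881041920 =-552.52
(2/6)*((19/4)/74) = 19/888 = 0.02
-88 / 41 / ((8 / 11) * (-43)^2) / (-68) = 121 / 5155012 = 0.00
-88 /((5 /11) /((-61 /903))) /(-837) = -59048 /3779055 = -0.02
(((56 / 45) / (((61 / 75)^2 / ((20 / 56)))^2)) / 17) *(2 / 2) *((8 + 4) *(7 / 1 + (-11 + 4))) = 0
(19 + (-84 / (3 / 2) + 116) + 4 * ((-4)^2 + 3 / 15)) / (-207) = -719 / 1035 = -0.69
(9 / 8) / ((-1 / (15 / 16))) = -135 / 128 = -1.05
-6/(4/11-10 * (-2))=-33/112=-0.29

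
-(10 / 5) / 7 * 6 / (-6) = 2 / 7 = 0.29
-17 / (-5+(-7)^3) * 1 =17 / 348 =0.05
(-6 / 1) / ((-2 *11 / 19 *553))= 57 / 6083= 0.01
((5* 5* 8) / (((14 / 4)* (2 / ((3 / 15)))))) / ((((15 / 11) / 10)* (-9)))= -880 / 189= -4.66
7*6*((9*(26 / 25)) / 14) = 28.08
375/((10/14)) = 525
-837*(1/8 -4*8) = 213435/8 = 26679.38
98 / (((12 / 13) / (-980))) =-312130 / 3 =-104043.33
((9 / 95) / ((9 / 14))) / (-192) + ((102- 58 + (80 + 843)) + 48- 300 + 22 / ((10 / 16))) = 6841817 / 9120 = 750.20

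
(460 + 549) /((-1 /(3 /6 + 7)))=-15135 /2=-7567.50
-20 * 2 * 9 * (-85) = 30600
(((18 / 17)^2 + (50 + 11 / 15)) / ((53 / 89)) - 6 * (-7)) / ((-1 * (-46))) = 29655931 / 10568730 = 2.81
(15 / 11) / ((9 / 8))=1.21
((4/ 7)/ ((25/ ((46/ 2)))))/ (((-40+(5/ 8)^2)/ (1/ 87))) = -5888/ 38595375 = -0.00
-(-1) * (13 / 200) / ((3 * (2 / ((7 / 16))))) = 91 / 19200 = 0.00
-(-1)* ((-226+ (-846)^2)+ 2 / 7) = 5008432 / 7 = 715490.29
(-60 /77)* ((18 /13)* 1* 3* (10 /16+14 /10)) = -6561 /1001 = -6.55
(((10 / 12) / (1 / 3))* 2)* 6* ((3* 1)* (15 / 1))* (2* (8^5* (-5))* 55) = -24330240000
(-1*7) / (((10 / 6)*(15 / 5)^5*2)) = -7 / 810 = -0.01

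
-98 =-98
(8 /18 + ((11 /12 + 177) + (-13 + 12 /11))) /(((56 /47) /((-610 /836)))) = -944891525 /9269568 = -101.93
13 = 13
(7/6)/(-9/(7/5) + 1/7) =-49/264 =-0.19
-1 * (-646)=646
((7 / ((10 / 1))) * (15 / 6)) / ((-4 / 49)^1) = -343 / 16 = -21.44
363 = 363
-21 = -21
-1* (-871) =871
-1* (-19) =19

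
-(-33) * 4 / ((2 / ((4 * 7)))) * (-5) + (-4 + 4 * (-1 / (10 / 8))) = -9247.20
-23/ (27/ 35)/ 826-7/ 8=-11611/ 12744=-0.91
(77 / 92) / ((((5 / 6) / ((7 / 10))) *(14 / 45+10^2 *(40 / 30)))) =0.01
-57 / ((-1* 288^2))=19 / 27648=0.00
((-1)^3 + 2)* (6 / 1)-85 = -79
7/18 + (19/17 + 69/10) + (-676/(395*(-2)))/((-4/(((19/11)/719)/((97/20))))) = 389756562647/46364100255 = 8.41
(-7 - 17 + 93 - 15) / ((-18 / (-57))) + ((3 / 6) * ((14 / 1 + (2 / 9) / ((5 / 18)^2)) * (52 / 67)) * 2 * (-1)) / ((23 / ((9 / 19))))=124970229 / 731975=170.73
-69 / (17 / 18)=-1242 / 17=-73.06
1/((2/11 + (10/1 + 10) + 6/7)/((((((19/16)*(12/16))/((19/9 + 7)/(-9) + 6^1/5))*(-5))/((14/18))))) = -1485/1024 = -1.45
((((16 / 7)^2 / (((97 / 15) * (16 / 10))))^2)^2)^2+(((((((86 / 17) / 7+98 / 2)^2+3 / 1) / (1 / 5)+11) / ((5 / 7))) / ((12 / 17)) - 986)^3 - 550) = 3625266669909558327381330896375378546230772590229017 / 276403176425810060240618105480633688000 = 13115864719024.40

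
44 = 44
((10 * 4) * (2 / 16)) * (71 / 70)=71 / 14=5.07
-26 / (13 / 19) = -38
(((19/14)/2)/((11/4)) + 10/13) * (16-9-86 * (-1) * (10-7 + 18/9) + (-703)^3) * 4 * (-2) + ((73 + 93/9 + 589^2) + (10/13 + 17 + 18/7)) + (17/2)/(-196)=474940295137603/168168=2824201364.93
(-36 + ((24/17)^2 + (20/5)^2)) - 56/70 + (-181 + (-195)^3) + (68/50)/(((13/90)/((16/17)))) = -139292013784/18785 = -7415065.95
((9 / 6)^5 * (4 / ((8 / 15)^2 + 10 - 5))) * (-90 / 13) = -2460375 / 61828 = -39.79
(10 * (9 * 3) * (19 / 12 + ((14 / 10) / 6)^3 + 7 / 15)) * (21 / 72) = 389851 / 2400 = 162.44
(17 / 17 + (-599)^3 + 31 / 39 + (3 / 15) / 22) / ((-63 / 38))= 17518275689449 / 135135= 129635369.74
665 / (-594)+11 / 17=-4771 / 10098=-0.47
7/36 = 0.19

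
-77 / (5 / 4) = -308 / 5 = -61.60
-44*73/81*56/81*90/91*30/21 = -2569600/66339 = -38.73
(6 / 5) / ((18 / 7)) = 7 / 15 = 0.47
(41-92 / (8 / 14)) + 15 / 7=-825 / 7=-117.86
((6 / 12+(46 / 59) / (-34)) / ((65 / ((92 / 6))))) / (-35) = -7337 / 2281825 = -0.00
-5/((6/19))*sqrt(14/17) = -95*sqrt(238)/102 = -14.37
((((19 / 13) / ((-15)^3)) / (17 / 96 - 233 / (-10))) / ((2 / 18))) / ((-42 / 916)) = 278464 / 76910925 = 0.00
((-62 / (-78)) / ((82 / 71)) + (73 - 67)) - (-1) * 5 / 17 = 6.98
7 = 7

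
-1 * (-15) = 15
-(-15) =15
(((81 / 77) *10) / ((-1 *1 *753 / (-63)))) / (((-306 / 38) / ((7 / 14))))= -2565 / 46937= -0.05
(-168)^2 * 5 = 141120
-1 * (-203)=203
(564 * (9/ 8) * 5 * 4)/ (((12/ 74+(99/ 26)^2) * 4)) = 26450190/ 122231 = 216.40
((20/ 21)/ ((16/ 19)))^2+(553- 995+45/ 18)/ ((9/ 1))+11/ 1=-257927/ 7056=-36.55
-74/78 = -37/39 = -0.95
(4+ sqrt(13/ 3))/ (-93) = -0.07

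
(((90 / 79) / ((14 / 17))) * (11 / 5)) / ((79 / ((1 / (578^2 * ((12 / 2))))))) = 33 / 1717073848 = 0.00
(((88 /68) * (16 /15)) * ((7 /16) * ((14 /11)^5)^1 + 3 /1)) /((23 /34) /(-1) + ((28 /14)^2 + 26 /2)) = 45980864 /121886325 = 0.38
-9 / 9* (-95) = 95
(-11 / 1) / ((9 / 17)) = -187 / 9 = -20.78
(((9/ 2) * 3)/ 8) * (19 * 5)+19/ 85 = 218329/ 1360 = 160.54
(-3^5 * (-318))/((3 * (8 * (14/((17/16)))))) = 218943/896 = 244.36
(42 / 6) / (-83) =-0.08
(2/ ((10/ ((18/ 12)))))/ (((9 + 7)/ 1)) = 3/ 160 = 0.02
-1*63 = -63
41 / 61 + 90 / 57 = 2609 / 1159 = 2.25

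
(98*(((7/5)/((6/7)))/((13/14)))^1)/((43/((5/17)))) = 33614/28509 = 1.18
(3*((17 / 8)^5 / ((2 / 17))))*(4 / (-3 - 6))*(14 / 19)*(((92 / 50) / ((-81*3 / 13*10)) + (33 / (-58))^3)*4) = 194294735078346329 / 691839055872000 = 280.84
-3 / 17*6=-18 / 17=-1.06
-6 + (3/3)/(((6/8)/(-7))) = -46/3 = -15.33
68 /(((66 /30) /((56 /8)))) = 2380 /11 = 216.36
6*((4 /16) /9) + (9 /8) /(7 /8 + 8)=125 /426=0.29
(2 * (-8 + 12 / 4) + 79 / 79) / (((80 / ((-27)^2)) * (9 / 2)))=-729 / 40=-18.22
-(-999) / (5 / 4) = 3996 / 5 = 799.20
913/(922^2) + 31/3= 26355343/2550252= 10.33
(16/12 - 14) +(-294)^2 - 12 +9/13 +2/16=26960591/312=86412.15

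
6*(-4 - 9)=-78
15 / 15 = 1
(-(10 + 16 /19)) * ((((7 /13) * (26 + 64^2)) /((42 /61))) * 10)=-86328420 /247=-349507.77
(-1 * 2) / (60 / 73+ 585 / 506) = -73876 / 73065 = -1.01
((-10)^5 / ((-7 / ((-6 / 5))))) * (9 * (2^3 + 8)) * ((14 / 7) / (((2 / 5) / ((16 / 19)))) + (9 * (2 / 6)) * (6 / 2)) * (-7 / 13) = 4337280000 / 247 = 17559838.06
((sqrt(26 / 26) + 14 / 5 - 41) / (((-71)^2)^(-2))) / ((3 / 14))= -22057339108 / 5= -4411467821.60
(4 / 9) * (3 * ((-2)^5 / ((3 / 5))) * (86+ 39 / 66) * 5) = -1016000 / 33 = -30787.88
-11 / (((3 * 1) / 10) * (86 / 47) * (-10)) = 517 / 258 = 2.00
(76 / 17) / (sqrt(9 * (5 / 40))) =152 * sqrt(2) / 51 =4.21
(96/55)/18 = 16/165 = 0.10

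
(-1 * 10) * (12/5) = -24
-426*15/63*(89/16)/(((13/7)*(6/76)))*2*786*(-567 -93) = 51902370300/13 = 3992490023.08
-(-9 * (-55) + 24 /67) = -33189 /67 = -495.36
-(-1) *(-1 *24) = -24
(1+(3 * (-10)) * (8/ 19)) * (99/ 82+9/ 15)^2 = -6386679/ 168100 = -37.99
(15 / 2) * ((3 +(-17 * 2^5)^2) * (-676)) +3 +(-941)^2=-1499525246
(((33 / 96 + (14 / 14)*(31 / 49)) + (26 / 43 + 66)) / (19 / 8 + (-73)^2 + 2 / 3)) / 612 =4556585 / 220018637328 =0.00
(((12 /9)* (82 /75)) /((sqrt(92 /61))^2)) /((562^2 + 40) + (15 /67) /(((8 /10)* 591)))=264085592 /86305605490575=0.00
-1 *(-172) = 172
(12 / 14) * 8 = 48 / 7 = 6.86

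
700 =700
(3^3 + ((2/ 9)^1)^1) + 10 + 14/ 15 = 1717/ 45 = 38.16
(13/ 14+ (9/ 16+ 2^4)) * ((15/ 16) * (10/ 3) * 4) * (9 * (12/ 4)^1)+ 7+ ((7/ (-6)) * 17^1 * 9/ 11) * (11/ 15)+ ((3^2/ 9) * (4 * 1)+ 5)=6616217/ 1120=5907.34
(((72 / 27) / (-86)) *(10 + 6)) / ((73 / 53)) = -0.36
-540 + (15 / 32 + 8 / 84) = -539.44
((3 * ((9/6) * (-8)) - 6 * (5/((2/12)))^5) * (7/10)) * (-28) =14288403528/5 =2857680705.60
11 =11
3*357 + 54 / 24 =4293 / 4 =1073.25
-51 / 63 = -17 / 21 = -0.81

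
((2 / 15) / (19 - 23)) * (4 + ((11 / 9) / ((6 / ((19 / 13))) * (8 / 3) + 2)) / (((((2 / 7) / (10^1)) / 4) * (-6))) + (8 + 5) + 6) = -34534 / 49815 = -0.69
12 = 12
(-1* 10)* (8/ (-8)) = 10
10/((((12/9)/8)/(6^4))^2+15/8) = 604661760/113374081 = 5.33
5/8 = 0.62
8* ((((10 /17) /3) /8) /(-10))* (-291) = 97 /17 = 5.71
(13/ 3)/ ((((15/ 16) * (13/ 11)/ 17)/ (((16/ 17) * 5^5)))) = 1760000/ 9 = 195555.56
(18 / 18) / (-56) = -1 / 56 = -0.02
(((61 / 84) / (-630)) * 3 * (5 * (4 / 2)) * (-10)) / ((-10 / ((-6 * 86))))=2623 / 147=17.84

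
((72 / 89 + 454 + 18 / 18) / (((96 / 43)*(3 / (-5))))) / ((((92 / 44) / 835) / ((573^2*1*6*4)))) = -1070781028124.61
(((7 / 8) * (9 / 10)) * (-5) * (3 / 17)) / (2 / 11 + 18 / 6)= -297 / 1360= -0.22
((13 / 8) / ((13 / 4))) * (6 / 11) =3 / 11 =0.27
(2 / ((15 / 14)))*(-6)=-56 / 5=-11.20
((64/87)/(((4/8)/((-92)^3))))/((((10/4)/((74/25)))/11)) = -162266120192/10875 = -14921022.55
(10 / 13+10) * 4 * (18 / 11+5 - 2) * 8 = 1597.76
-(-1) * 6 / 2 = 3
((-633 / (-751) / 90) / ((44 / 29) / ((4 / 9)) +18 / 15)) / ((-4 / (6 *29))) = -177451 / 2009676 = -0.09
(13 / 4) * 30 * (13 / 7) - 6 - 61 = 1597 / 14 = 114.07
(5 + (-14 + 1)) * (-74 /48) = 37 /3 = 12.33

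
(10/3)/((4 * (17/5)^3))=625/29478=0.02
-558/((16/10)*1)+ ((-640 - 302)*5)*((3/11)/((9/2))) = -27905/44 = -634.20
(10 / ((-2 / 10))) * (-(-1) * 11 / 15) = -110 / 3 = -36.67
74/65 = 1.14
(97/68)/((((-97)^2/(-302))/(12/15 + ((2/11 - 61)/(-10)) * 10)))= -511739/181390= -2.82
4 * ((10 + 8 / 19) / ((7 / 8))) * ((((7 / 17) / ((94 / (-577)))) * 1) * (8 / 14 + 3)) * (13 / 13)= -45698400 / 106267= -430.03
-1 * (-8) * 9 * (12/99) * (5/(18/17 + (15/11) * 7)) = 4.11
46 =46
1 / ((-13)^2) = 0.01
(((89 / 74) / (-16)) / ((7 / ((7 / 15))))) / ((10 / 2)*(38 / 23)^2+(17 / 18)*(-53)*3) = 47081 / 1282594640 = 0.00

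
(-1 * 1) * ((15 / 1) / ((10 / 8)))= -12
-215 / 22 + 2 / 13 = -2751 / 286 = -9.62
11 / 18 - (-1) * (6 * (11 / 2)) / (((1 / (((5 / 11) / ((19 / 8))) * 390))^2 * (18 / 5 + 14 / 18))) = 591373405157 / 14081166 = 41997.47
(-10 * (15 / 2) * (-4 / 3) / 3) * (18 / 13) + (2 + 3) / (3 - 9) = 3535 / 78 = 45.32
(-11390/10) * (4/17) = -268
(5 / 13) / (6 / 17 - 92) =-85 / 20254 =-0.00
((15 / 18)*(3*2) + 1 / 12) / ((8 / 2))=61 / 48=1.27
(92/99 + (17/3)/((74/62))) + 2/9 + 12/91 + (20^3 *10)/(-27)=-2956.93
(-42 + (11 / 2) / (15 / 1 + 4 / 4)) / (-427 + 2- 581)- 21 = -674699 / 32192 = -20.96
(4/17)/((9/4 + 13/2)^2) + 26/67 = 545738/1395275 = 0.39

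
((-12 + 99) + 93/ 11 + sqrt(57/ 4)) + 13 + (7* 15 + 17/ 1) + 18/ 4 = 238.73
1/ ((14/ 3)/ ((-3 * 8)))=-5.14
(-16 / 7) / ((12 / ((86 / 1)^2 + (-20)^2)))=-31184 / 21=-1484.95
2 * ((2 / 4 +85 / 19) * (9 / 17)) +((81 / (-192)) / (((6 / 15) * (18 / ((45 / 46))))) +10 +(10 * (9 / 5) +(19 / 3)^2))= 73.32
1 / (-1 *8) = -1 / 8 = -0.12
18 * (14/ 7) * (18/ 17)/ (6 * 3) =36/ 17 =2.12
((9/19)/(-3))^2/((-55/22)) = -18/1805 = -0.01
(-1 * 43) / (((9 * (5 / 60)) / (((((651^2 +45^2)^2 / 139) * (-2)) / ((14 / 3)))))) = 32053832015.90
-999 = -999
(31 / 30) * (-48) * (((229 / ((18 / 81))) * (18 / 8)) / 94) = -575019 / 470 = -1223.44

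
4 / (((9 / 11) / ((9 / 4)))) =11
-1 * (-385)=385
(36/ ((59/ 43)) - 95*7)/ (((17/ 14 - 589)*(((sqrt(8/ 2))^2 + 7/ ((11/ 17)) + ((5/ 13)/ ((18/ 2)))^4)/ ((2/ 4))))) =13943157489261/ 380246842186702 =0.04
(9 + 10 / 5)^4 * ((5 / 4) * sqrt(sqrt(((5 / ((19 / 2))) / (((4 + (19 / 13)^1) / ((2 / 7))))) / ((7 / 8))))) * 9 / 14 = 658845 * 130^(1 / 4) * 1349^(3 / 4) * sqrt(7) / 264404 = 4955.18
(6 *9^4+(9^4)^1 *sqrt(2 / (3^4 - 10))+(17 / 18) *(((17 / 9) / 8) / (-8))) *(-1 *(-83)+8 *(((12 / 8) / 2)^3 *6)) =2709693 *sqrt(142) / 284+168564462787 / 41472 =4178232.81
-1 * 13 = -13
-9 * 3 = -27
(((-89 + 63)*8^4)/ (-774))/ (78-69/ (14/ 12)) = 93184/ 12771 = 7.30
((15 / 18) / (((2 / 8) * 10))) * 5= 5 / 3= 1.67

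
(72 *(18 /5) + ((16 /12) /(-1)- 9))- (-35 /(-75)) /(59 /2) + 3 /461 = 33843356 /135995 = 248.86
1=1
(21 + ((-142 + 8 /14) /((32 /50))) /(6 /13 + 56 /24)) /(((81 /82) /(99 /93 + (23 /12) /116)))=-225969015523 /3555897408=-63.55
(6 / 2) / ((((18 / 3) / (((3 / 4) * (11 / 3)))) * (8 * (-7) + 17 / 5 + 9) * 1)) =-55 / 1744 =-0.03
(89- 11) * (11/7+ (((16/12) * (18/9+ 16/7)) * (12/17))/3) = 27066/119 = 227.45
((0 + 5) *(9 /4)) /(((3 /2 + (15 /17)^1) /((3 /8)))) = 1.77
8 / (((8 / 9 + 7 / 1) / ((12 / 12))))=72 / 71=1.01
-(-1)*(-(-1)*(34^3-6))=39298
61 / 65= 0.94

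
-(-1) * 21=21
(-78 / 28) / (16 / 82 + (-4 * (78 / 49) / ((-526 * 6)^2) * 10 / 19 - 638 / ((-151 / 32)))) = -6663613566519 / 323886795488146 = -0.02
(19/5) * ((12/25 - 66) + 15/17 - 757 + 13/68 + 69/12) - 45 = -6682374/2125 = -3144.65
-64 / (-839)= 64 / 839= 0.08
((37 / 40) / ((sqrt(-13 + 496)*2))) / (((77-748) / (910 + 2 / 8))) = -12247*sqrt(483) / 9428160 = -0.03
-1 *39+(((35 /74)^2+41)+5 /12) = 10844 /4107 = 2.64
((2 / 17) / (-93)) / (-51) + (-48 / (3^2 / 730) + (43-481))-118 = -358754194 / 80631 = -4449.33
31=31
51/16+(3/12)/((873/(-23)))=44431/13968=3.18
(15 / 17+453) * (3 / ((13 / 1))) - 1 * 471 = -80943 / 221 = -366.26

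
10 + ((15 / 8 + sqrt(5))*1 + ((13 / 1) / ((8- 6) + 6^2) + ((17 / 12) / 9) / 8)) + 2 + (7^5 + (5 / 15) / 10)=sqrt(5) + 1380689851 / 82080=16823.51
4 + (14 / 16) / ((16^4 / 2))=4.00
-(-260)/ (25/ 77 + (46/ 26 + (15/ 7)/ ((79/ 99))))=20560540/ 377939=54.40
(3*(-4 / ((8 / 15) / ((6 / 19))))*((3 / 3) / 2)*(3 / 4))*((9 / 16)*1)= -3645 / 2432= -1.50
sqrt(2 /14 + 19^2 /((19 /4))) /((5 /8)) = 8 *sqrt(3731) /35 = 13.96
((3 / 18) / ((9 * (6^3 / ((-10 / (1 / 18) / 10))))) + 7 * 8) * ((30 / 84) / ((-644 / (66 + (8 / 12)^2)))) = -2358655 / 1143072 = -2.06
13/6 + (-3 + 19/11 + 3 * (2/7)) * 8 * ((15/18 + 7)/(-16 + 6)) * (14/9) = 18467/2970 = 6.22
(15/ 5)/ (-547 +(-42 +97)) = -1/ 164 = -0.01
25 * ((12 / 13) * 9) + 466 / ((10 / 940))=572152 / 13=44011.69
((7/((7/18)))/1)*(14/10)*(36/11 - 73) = -96642/55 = -1757.13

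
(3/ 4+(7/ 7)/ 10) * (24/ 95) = 102/ 475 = 0.21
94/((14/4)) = 26.86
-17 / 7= -2.43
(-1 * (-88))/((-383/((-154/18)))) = 6776/3447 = 1.97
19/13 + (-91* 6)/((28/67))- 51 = -35257/26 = -1356.04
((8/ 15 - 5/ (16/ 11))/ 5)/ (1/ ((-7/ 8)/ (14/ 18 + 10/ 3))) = 14637/ 118400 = 0.12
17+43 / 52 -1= 875 / 52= 16.83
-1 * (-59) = 59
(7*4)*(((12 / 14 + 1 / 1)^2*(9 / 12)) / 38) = 507 / 266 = 1.91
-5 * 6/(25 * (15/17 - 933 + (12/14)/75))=1785/1386508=0.00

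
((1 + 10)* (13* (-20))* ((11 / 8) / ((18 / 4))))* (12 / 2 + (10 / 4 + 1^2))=-149435 / 18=-8301.94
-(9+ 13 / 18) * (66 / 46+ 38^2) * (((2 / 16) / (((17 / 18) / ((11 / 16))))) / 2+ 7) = -89193841625 / 900864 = -99009.22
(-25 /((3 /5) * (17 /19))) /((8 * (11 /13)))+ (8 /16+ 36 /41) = -1012303 /184008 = -5.50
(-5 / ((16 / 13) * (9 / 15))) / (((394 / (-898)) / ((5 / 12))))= 729625 / 113472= 6.43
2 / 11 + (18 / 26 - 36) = -5023 / 143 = -35.13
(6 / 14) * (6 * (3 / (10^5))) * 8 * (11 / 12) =99 / 175000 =0.00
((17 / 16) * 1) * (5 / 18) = 85 / 288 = 0.30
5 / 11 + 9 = 104 / 11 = 9.45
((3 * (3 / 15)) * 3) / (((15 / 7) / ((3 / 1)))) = 63 / 25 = 2.52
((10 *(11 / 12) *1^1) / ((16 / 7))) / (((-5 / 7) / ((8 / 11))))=-49 / 12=-4.08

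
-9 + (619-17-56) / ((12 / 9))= 801 / 2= 400.50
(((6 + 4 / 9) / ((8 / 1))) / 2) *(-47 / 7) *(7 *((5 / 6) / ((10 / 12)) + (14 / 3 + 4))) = -183.00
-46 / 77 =-0.60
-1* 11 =-11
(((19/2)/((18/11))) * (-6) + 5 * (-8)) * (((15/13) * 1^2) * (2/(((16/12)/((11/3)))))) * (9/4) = -222255/208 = -1068.53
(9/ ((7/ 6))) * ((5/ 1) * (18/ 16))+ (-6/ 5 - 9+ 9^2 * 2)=27327/ 140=195.19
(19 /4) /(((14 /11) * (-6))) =-209 /336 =-0.62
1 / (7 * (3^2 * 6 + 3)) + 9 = 3592 / 399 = 9.00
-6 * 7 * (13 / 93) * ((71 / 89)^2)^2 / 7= -660703706 / 1945009471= -0.34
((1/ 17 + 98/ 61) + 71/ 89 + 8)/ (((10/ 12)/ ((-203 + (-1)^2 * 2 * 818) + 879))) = 787989984/ 27145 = 29028.92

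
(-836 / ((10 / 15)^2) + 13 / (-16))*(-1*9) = 270981 / 16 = 16936.31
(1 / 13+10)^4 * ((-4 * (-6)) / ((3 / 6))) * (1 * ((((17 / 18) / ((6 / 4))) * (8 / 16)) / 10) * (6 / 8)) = 5006498657 / 428415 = 11686.10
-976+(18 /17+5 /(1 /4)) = -16234 /17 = -954.94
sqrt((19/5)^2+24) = 6.20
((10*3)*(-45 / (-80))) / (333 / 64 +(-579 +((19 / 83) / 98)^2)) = -17863728120 / 607416371771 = -0.03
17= 17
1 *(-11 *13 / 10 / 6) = -143 / 60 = -2.38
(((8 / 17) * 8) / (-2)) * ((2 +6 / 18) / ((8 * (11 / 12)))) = -0.60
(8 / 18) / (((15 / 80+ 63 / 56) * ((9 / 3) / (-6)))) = -128 / 189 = -0.68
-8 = -8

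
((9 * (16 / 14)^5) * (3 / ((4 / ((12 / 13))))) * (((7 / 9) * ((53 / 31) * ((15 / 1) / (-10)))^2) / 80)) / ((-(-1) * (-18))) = -6471936 / 149978465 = -0.04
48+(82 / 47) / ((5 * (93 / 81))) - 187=-1010401 / 7285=-138.70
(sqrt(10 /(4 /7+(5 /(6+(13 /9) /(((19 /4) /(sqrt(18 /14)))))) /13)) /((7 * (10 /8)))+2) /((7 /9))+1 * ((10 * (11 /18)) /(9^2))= 72 * sqrt(11830 * sqrt(7)+544635) /(245 * sqrt(2704 * sqrt(7)+138453))+13507 /5103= 3.23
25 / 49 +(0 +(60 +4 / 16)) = 11909 / 196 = 60.76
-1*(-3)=3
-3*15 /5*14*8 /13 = -1008 /13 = -77.54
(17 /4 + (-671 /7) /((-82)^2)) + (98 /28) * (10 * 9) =3756447 /11767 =319.24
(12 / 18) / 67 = 2 / 201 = 0.01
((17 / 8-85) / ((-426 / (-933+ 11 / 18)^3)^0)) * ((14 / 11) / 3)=-1547 / 44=-35.16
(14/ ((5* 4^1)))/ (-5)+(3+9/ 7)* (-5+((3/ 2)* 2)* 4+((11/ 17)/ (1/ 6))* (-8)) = -614333/ 5950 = -103.25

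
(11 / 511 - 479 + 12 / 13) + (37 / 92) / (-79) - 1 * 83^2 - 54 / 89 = -31659144846243 / 4297037836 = -7367.67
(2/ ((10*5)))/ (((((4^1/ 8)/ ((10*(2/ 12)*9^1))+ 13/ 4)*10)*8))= 3/ 19700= 0.00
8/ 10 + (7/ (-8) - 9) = -363/ 40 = -9.08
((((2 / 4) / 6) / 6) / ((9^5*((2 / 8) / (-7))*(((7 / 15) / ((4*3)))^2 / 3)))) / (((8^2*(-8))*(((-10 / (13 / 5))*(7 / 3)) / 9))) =-13 / 508032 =-0.00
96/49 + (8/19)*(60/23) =65472/21413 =3.06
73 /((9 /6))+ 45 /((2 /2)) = 281 /3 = 93.67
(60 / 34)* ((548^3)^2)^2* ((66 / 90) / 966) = 982569626232127295731091400000.00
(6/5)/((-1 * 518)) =-3/1295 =-0.00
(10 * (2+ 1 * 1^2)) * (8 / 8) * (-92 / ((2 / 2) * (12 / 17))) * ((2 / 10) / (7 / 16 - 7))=12512 / 105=119.16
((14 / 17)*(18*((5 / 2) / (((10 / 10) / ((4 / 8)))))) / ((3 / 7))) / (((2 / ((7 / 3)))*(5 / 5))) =1715 / 34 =50.44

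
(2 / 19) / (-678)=-1 / 6441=-0.00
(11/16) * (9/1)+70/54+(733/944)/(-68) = 7.47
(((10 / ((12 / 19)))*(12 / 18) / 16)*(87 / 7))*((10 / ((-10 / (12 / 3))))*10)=-13775 / 42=-327.98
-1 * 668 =-668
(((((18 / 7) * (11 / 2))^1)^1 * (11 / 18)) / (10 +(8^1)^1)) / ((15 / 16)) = 484 / 945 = 0.51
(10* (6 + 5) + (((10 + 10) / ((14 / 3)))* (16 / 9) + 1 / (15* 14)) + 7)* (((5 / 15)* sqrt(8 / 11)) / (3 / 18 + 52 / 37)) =1936654* sqrt(22) / 403095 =22.53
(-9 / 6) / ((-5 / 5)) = 3 / 2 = 1.50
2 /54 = 1 /27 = 0.04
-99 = -99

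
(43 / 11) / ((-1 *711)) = -43 / 7821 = -0.01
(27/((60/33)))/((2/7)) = 2079/40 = 51.98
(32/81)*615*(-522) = -380480/3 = -126826.67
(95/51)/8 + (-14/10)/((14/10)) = -313/408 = -0.77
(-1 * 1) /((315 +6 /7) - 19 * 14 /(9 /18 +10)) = -21 /6101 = -0.00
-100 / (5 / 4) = -80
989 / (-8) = -989 / 8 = -123.62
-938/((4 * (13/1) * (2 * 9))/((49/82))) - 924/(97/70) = -2484388837/3722472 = -667.40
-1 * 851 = -851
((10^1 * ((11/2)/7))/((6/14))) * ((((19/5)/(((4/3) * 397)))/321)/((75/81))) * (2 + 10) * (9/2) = 50787/2123950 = 0.02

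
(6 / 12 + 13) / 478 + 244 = 233291 / 956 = 244.03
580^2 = 336400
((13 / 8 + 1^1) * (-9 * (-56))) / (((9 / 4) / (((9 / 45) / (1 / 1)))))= 588 / 5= 117.60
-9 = -9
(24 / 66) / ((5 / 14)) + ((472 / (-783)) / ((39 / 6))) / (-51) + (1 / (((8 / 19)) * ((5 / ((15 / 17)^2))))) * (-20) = -6189825229 / 970771230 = -6.38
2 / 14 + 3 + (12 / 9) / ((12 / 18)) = 36 / 7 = 5.14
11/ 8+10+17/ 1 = 227/ 8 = 28.38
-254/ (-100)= 127/ 50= 2.54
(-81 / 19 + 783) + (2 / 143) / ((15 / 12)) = 778.75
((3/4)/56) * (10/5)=3/112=0.03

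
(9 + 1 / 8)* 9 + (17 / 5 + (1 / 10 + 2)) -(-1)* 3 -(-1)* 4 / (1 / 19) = 1333 / 8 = 166.62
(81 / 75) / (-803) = -27 / 20075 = -0.00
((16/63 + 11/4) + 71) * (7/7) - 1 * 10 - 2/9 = 16073/252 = 63.78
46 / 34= 23 / 17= 1.35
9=9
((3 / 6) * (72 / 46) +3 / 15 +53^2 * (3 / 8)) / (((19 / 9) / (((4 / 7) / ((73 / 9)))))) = 78570729 / 2233070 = 35.19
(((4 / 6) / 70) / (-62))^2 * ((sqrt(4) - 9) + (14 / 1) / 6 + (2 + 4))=1 / 31785075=0.00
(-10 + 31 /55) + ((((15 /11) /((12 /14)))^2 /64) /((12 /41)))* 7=-15780173 /1858560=-8.49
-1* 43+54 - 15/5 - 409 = -401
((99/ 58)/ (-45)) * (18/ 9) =-11/ 145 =-0.08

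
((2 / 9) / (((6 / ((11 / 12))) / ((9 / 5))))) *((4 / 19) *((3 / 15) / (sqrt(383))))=11 *sqrt(383) / 1637325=0.00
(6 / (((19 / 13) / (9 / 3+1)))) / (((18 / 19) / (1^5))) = 52 / 3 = 17.33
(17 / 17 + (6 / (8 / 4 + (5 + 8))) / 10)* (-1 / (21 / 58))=-1508 / 525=-2.87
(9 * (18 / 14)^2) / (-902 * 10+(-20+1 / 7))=-81 / 49217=-0.00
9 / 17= 0.53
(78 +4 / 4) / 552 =79 / 552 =0.14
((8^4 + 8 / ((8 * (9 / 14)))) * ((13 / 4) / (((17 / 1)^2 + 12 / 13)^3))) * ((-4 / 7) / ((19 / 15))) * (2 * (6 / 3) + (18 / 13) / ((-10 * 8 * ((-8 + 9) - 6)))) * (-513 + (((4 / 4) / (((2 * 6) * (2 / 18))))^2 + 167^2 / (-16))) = 271738526964931 / 122071212788520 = 2.23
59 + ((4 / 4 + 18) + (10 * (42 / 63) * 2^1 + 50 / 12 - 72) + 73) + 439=535.50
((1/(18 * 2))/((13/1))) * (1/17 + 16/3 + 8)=683/23868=0.03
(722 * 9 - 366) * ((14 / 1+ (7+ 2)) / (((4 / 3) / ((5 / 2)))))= 264442.50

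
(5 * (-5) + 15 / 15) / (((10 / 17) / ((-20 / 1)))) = 816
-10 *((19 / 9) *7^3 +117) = -75700 / 9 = -8411.11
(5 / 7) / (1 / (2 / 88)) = 5 / 308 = 0.02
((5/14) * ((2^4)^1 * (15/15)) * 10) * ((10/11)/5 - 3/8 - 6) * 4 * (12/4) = -327000/77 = -4246.75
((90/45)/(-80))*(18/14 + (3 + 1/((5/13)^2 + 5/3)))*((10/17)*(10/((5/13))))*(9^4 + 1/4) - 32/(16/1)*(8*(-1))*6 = -2108698185/175168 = -12038.15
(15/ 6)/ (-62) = -0.04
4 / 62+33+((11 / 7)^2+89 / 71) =3967487 / 107849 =36.79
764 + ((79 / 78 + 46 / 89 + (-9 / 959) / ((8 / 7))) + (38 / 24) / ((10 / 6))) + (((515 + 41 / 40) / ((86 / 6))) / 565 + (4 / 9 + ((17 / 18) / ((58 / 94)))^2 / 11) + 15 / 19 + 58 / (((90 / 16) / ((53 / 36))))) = 214694010574848718036 / 274137302254218975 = 783.16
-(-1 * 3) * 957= 2871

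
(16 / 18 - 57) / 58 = -505 / 522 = -0.97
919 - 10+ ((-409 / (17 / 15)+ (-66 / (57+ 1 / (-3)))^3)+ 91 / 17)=338929826 / 614125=551.89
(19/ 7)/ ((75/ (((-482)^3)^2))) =453812576154011.92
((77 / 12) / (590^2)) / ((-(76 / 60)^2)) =-0.00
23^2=529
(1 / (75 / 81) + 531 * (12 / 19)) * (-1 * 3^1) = -479439 / 475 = -1009.35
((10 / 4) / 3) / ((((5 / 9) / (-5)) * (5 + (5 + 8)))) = -0.42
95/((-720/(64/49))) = -76/441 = -0.17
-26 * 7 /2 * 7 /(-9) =637 /9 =70.78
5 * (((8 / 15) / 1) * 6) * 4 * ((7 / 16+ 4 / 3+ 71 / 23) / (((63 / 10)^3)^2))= 21452000000 / 4314121652421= 0.00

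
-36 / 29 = -1.24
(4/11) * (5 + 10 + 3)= 6.55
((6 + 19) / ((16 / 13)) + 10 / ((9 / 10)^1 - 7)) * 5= 93.37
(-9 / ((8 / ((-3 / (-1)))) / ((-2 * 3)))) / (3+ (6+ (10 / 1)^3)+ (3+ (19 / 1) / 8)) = 54 / 2705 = 0.02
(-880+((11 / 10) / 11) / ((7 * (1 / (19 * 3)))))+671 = -14573 / 70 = -208.19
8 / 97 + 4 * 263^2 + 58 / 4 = 53677973 / 194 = 276690.58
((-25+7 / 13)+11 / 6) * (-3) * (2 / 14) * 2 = 1765 / 91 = 19.40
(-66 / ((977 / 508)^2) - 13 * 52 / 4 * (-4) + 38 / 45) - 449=9020335757 / 42953805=210.00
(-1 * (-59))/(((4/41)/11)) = 26609/4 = 6652.25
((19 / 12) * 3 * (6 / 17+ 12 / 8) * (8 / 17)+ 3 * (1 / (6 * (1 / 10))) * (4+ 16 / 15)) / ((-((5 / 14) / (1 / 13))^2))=-1001756 / 732615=-1.37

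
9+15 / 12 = 41 / 4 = 10.25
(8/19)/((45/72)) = 64/95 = 0.67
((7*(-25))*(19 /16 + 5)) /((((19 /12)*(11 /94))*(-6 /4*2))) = 74025 /38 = 1948.03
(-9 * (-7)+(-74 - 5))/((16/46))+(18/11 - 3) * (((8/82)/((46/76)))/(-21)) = -3339346/72611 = -45.99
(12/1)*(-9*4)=-432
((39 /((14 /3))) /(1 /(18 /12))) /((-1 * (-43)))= 351 /1204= 0.29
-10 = -10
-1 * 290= -290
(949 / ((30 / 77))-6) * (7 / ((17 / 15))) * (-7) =-3571757 / 34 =-105051.68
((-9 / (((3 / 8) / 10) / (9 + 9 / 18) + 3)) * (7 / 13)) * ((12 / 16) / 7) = -1710 / 9893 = -0.17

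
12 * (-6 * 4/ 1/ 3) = -96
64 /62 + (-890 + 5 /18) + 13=-488635 /558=-875.69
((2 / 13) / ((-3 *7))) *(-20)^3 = 16000 / 273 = 58.61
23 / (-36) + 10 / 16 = -1 / 72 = -0.01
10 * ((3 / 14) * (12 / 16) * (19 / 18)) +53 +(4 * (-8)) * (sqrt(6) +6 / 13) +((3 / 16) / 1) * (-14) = 6789 / 182-32 * sqrt(6) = -41.08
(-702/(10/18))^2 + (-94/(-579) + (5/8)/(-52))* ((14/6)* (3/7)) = 9614599060361/6021600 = 1596685.11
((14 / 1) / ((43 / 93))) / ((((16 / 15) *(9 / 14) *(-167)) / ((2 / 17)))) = -7595 / 244154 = -0.03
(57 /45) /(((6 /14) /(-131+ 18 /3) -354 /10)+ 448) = 3325 /1083066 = 0.00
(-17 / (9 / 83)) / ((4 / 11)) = -15521 / 36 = -431.14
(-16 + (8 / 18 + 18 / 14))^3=-726572699 / 250047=-2905.74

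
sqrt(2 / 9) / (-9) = -sqrt(2) / 27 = -0.05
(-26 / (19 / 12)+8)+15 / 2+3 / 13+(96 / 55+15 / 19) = 50119 / 27170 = 1.84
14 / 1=14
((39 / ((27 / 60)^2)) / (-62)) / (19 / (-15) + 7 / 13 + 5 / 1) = -169000 / 232407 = -0.73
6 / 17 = 0.35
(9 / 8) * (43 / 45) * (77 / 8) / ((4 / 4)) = 3311 / 320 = 10.35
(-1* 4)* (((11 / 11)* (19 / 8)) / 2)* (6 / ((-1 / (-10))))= -285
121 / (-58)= -121 / 58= -2.09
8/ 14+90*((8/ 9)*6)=3364/ 7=480.57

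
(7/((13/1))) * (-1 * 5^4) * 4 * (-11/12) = 48125/39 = 1233.97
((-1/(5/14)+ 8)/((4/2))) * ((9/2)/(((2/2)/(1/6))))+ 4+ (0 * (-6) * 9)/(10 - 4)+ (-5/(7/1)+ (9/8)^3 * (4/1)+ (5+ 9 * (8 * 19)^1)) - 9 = 6159691/4480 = 1374.93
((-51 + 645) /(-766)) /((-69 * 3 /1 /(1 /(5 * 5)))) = 33 /220225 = 0.00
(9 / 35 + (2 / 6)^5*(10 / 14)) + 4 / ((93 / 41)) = 76216 / 37665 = 2.02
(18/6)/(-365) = -3/365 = -0.01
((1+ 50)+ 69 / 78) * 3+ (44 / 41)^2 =6853343 / 43706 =156.81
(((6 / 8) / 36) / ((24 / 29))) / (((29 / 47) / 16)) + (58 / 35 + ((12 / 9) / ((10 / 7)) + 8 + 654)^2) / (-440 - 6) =-2766904073 / 2809800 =-984.73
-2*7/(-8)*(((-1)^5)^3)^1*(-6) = 21/2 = 10.50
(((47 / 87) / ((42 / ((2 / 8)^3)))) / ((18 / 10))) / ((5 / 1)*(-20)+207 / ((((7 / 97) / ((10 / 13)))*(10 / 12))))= 3055 / 69710201856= 0.00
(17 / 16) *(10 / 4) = 2.66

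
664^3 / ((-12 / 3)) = -73188736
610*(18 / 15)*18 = 13176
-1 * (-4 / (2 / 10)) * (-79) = -1580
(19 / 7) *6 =114 / 7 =16.29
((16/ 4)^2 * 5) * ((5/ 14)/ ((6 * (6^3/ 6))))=25/ 189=0.13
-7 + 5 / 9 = -58 / 9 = -6.44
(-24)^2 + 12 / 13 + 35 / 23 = 172955 / 299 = 578.44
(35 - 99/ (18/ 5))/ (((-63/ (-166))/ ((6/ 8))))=415/ 28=14.82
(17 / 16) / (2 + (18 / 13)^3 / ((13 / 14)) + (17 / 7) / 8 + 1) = 199927 / 1159538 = 0.17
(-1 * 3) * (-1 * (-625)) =-1875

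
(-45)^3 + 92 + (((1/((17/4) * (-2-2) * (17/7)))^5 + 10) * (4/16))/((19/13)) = -13947407849000770213/153215536434124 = -91031.29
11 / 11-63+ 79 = 17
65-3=62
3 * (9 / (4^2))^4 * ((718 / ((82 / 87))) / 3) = 204919713 / 2686976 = 76.26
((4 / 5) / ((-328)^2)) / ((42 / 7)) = 1 / 806880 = 0.00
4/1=4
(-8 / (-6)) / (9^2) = 4 / 243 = 0.02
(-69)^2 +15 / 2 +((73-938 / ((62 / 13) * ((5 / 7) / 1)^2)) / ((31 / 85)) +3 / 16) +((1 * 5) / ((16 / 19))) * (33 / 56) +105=17308797699 / 4305280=4020.37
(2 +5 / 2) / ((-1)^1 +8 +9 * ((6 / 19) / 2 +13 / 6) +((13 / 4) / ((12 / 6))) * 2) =342 / 2369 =0.14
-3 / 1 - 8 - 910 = -921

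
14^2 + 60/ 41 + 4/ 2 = 8178/ 41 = 199.46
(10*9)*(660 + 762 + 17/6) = 128235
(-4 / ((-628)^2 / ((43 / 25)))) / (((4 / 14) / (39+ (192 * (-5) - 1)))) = 138761 / 2464900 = 0.06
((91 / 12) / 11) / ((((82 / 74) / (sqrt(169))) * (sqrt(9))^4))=43771 / 438372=0.10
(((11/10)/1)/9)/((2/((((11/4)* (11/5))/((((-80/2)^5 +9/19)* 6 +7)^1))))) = -25289/42024959326800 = -0.00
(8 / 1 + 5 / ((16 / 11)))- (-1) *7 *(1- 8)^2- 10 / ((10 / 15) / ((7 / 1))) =3991 / 16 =249.44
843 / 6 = 140.50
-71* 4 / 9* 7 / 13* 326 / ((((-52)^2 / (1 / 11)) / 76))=-3078418 / 217503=-14.15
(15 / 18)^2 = 25 / 36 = 0.69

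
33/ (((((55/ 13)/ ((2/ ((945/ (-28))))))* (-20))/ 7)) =182/ 1125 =0.16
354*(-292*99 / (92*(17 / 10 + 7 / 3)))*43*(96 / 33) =-9600819840 / 2783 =-3449809.50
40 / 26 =1.54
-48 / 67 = -0.72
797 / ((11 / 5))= 3985 / 11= 362.27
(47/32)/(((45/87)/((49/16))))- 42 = -255773/7680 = -33.30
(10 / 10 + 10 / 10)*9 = 18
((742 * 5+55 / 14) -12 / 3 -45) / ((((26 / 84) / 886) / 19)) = 2591207118 / 13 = 199323624.46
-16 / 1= -16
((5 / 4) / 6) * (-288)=-60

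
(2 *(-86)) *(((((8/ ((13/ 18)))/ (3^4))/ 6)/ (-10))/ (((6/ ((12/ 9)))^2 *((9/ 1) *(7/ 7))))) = 2752/ 1279395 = 0.00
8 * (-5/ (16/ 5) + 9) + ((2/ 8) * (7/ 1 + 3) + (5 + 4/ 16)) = 269/ 4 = 67.25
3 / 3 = 1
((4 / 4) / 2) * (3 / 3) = 1 / 2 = 0.50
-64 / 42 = -1.52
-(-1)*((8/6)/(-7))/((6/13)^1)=-26/63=-0.41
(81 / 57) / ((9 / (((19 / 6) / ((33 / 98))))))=49 / 33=1.48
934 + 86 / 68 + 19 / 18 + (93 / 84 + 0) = 4015939 / 4284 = 937.43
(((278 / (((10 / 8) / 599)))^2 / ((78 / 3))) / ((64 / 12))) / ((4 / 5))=20797182363 / 130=159978325.87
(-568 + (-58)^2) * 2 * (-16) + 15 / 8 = -715761 / 8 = -89470.12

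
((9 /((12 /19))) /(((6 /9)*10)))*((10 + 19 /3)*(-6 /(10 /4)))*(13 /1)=-108927 /100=-1089.27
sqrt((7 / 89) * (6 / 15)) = sqrt(6230) / 445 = 0.18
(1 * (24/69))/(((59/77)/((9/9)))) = 0.45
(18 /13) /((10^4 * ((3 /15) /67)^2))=40401 /2600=15.54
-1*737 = -737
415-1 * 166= 249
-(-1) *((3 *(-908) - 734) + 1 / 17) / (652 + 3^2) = -58785 / 11237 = -5.23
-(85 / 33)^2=-7225 / 1089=-6.63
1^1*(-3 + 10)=7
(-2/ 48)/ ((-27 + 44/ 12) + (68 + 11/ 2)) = -1/ 1204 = -0.00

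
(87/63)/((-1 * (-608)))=29/12768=0.00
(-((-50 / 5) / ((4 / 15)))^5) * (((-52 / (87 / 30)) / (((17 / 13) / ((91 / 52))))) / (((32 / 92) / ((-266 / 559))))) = 3302913427734375 / 1356736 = 2434455507.73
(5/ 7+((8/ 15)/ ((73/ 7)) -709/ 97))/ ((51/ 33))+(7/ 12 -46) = -2510268259/ 50558340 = -49.65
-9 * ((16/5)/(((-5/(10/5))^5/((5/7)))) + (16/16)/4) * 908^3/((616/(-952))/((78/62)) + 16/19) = -420691947880705488/90321875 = -4657697239.80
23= 23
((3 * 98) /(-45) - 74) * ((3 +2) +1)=-483.20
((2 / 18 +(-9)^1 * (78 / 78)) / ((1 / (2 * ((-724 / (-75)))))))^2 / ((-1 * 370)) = -268378112 / 3371625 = -79.60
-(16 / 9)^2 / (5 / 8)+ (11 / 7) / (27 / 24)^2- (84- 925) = 2373419 / 2835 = 837.18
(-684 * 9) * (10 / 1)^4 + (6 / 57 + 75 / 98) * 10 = -57312351895 / 931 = -61559991.29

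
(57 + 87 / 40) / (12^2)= 263 / 640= 0.41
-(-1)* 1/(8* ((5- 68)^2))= 1/31752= 0.00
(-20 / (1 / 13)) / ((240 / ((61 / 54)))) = -793 / 648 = -1.22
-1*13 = -13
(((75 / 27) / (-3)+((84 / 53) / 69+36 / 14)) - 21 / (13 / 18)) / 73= -82090585 / 218641059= -0.38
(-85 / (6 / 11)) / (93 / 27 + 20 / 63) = -6545 / 158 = -41.42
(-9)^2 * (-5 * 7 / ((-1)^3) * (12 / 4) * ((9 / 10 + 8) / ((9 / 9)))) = 151389 / 2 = 75694.50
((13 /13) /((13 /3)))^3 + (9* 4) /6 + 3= 19800 /2197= 9.01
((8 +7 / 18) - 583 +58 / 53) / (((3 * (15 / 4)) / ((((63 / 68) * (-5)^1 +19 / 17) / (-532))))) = -26153053 / 77651784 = -0.34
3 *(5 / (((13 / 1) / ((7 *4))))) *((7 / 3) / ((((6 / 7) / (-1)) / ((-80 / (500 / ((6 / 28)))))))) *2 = 392 / 65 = 6.03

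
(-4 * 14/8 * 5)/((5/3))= -21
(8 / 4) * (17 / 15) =34 / 15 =2.27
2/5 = 0.40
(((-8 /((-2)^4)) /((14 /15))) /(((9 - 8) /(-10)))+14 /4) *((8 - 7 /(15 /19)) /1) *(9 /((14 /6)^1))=-7254 /245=-29.61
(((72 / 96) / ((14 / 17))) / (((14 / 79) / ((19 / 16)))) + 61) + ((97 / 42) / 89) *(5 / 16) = 224770405 / 3349248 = 67.11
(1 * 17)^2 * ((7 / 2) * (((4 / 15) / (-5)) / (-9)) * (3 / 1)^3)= 4046 / 25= 161.84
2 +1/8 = 17/8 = 2.12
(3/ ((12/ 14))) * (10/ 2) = 35/ 2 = 17.50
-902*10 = -9020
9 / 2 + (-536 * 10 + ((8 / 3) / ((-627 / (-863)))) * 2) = -20119775 / 3762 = -5348.16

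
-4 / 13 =-0.31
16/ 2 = 8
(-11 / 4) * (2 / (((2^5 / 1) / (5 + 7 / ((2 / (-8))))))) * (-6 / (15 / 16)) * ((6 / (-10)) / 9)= 253 / 150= 1.69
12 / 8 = 3 / 2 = 1.50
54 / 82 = 0.66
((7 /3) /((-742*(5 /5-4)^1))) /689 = 0.00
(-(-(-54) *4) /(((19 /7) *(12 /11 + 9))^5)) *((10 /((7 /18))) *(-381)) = 23572223172960 /171702502583743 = 0.14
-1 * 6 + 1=-5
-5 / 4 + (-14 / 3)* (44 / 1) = -2479 / 12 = -206.58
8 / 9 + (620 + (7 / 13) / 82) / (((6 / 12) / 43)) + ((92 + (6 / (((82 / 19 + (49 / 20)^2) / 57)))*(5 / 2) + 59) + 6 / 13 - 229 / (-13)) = 20153021673425 / 376175943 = 53573.39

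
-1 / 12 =-0.08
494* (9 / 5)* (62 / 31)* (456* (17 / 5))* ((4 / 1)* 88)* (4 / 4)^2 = 24263635968 / 25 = 970545438.72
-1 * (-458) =458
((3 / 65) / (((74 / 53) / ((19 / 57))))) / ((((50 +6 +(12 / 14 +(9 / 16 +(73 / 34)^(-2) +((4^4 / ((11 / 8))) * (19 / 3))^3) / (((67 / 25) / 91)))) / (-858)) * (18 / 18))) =-0.00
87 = 87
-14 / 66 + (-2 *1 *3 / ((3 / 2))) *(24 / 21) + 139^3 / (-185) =-620582414 / 42735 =-14521.64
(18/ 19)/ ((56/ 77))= 99/ 76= 1.30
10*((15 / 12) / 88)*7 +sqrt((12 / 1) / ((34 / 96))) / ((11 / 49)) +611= 1176*sqrt(17) / 187 +107711 / 176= 637.92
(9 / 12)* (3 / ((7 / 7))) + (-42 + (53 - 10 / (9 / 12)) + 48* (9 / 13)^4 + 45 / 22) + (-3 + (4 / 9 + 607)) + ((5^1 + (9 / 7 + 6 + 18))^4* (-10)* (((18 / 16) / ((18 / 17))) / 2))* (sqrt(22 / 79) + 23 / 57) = -10731054160* sqrt(1738) / 189679 - 930183971018220805 / 515958006564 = -4161394.77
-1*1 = -1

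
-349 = -349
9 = 9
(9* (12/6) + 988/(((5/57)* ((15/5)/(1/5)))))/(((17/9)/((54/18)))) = 518994/425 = 1221.16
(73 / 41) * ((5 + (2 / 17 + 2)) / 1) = 8833 / 697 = 12.67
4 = 4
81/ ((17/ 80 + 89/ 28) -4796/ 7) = -45360/ 381781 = -0.12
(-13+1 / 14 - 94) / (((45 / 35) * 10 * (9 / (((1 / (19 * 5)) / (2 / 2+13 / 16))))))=-0.01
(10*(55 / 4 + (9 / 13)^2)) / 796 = 0.18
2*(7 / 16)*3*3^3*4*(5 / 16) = 2835 / 32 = 88.59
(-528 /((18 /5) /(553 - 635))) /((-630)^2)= 1804 /59535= 0.03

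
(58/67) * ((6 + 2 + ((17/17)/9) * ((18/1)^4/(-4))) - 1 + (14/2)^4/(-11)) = -1995200/737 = -2707.19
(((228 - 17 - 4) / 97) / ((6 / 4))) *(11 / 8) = 759 / 388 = 1.96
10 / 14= 5 / 7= 0.71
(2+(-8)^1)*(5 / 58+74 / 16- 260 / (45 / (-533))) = -6439949 / 348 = -18505.60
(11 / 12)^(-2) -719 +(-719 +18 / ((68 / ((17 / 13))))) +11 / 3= -13522739 / 9438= -1432.80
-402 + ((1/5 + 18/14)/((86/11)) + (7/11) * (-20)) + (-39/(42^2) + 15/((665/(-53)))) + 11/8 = -21897305783/52843560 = -414.38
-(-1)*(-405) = -405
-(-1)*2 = 2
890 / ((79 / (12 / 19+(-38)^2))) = 24428720 / 1501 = 16274.96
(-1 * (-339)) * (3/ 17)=1017/ 17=59.82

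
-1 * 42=-42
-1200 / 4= -300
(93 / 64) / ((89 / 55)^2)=281325 / 506944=0.55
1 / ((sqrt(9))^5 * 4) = 1 / 972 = 0.00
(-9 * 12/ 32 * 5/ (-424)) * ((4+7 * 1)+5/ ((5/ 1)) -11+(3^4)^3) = 35872335/ 1696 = 21151.14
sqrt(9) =3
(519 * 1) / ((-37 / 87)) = -1220.35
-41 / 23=-1.78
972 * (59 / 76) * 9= 129033 / 19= 6791.21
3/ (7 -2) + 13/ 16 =113/ 80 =1.41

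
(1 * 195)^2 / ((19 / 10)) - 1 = 380231 / 19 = 20012.16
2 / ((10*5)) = 1 / 25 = 0.04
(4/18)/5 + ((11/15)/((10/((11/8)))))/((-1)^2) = 523/3600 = 0.15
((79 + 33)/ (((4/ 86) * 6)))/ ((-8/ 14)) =-2107/ 3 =-702.33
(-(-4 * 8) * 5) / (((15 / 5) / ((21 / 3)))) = 373.33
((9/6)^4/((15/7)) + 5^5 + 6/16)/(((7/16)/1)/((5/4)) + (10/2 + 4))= 250219/748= 334.52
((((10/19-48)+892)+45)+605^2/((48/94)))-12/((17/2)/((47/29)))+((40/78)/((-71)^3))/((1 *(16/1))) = 250232375712753519/348665443048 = 717686.20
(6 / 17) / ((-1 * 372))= -1 / 1054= -0.00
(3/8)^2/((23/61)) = 549/1472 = 0.37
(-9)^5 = -59049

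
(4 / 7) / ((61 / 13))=52 / 427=0.12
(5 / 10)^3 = 1 / 8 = 0.12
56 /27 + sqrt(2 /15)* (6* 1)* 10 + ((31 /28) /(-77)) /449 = 54209627 /26137188 + 4* sqrt(30) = 23.98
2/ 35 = 0.06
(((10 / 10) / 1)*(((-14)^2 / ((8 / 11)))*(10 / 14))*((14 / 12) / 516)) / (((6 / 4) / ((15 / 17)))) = 0.26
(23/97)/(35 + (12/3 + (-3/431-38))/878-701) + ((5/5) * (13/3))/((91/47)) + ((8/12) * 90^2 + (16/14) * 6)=2777070468455821/513407608665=5409.09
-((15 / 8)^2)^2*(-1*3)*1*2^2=151875 / 1024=148.32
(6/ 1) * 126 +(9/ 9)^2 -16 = 741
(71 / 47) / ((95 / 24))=1704 / 4465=0.38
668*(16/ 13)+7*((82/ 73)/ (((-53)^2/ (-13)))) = 2191552210/ 2665741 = 822.12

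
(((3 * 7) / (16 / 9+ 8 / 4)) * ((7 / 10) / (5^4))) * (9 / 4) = 11907 / 850000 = 0.01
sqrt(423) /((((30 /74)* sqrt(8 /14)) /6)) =111* sqrt(329) /5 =402.67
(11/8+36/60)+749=30039/40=750.98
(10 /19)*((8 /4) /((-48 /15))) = -25 /76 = -0.33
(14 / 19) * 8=112 / 19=5.89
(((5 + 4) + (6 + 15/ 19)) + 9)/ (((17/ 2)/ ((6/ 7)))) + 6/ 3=10174/ 2261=4.50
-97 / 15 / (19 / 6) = -2.04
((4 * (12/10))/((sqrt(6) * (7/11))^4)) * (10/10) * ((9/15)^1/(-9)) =-29282/540225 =-0.05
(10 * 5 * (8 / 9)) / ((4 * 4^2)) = 25 / 36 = 0.69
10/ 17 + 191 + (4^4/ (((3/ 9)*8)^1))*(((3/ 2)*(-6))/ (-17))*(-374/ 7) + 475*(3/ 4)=-1031773/ 476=-2167.59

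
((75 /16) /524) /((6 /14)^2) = 1225 /25152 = 0.05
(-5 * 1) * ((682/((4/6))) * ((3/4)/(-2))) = 15345/8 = 1918.12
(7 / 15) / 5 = 7 / 75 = 0.09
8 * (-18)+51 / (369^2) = -6535711 / 45387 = -144.00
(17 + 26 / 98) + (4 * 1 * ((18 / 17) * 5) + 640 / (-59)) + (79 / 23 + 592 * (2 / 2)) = 704260259 / 1130381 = 623.03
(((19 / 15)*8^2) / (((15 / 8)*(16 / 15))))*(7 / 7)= 608 / 15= 40.53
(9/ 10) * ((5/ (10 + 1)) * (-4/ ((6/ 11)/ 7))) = -21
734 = 734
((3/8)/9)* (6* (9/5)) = 9/20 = 0.45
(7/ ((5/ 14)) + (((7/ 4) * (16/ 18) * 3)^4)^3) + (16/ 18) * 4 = 283469623405538/ 2657205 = 106679621.41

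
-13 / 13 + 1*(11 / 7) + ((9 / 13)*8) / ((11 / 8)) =4604 / 1001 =4.60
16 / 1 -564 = -548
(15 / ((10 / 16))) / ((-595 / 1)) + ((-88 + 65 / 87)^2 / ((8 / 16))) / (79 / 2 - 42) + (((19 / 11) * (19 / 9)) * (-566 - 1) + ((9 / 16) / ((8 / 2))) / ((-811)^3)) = -13796736204140555337193 / 1691183344015408320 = -8158.04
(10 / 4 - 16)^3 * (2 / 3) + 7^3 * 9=5787 / 4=1446.75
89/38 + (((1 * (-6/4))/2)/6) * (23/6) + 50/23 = 84677/20976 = 4.04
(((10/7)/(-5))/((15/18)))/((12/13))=-13/35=-0.37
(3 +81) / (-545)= -84 / 545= -0.15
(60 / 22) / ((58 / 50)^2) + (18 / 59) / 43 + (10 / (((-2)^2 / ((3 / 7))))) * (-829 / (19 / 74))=-10791982859121 / 3121481671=-3457.33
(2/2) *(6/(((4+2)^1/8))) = 8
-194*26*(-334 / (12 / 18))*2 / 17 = 5054088 / 17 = 297299.29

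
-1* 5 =-5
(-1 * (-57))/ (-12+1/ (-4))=-228/ 49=-4.65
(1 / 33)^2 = 1 / 1089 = 0.00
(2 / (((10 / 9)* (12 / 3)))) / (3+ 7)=9 / 200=0.04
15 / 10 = 1.50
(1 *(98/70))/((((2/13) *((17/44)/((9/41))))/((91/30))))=15.68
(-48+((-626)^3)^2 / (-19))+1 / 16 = -962866289156324589 / 304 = -3167323319593172.99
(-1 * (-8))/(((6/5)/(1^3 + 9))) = 200/3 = 66.67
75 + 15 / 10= 153 / 2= 76.50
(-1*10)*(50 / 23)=-500 / 23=-21.74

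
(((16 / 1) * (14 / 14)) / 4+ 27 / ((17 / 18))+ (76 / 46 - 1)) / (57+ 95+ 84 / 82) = 532877 / 2453134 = 0.22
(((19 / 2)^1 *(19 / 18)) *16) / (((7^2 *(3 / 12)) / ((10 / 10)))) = 5776 / 441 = 13.10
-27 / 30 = -9 / 10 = -0.90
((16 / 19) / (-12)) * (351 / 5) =-468 / 95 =-4.93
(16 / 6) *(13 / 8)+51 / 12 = 103 / 12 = 8.58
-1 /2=-0.50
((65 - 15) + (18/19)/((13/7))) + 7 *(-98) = -635.49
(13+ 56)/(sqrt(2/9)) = 146.37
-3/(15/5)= -1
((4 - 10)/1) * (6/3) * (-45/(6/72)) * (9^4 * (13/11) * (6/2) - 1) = 1658024640/11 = 150729512.73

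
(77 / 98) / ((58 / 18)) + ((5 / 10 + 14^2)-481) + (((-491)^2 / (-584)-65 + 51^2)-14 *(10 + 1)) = 199752285 / 118552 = 1684.93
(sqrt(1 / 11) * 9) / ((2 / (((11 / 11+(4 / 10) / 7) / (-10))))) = -333 * sqrt(11) / 7700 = -0.14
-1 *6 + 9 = 3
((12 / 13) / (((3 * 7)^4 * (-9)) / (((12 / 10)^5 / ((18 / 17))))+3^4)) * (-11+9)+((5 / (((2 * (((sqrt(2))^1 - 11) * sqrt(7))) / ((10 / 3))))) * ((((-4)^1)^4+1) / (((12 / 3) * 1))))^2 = 454086875 * sqrt(2) / 7137144+495210310587742507 / 1392171551302896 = 445.69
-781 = -781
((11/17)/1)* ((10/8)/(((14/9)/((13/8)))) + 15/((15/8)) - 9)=1507/7616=0.20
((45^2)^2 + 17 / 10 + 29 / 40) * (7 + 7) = 1148175679 / 20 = 57408783.95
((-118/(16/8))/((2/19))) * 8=-4484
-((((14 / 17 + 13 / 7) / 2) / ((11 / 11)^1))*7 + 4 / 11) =-9.75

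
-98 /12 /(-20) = 49 /120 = 0.41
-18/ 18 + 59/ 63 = -4/ 63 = -0.06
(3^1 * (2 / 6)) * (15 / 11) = 15 / 11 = 1.36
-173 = -173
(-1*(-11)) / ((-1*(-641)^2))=-11 / 410881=-0.00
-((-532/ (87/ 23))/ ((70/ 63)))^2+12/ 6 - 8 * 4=-16052.32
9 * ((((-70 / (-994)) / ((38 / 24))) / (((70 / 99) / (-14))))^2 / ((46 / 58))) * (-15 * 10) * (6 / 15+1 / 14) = -182338588080 / 292987961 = -622.34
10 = 10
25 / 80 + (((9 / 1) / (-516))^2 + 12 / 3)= 63795 / 14792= 4.31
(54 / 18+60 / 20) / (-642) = -1 / 107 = -0.01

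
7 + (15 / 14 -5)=43 / 14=3.07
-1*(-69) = 69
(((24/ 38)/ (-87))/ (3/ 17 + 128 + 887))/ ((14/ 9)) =-153/ 33282053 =-0.00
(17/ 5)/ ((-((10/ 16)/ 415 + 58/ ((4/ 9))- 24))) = -11288/ 353585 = -0.03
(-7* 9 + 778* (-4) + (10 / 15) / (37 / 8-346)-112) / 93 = -26930407 / 761949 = -35.34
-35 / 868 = -5 / 124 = -0.04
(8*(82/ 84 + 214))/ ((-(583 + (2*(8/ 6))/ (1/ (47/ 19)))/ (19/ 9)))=-13037876/ 2117241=-6.16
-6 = -6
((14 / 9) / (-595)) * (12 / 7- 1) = -2 / 1071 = -0.00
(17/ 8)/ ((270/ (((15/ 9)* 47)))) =799/ 1296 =0.62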